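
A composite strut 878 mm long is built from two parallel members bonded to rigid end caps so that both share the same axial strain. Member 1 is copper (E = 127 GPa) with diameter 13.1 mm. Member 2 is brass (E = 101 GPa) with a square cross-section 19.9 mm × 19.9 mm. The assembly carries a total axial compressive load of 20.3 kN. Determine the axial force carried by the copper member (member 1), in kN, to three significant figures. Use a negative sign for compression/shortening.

-6.08 kN

A_1 = 134.8 mm².
A_2 = 396 mm².
Equal strain + equilibrium ⇒ each member carries load in proportion to AE: A₁E₁ = 17120000 N, A₂E₂ = 40000000 N, ΣAE = 57110000 N.
F₁ = P·A₁E₁/ΣAE = -20300·17120000/57110000 = -6084 N.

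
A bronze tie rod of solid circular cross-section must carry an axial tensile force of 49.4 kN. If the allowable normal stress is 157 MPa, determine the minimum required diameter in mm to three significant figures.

Required area A ≥ P/σ_allow = 49400/157 = 314.6 mm².
For a solid circular section, d ≥ √(4A/π) = 20.02 mm.

20.0 mm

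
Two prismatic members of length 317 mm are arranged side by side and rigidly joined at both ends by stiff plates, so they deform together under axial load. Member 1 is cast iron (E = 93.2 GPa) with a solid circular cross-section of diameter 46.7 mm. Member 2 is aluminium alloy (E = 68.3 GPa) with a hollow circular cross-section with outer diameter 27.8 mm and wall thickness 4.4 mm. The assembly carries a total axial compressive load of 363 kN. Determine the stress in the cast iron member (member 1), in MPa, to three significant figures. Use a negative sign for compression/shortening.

-186 MPa

A_1 = 1713 mm².
A_2 = 323.5 mm².
Equal strain + equilibrium ⇒ each member carries load in proportion to AE: A₁E₁ = 159600000 N, A₂E₂ = 22090000 N, ΣAE = 181700000 N.
σ₁ = P·E₁/ΣAE = -363000·93200/181700000 = -186.2 MPa.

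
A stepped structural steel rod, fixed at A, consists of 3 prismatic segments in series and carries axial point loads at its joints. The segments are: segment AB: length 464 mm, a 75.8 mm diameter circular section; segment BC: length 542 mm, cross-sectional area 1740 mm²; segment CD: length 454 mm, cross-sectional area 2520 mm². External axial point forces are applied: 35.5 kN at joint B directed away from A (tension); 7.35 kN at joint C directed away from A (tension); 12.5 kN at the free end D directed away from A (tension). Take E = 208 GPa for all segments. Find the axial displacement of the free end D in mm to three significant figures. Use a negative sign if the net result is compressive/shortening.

0.0679 mm

Internal axial forces (sectioning from the free end, tension +): N_CD = 12.5 kN, N_BC = 19.85 kN, N_AB = 55.35 kN.
A_AB = 4513 mm².
δ_AB = 55350·464/(4513·208000) = 0.02736 mm
δ_BC = 19850·542/(1740·208000) = 0.02973 mm
δ_CD = 12500·454/(2520·208000) = 0.01083 mm
δ = Σδ_i = 0.06792 mm.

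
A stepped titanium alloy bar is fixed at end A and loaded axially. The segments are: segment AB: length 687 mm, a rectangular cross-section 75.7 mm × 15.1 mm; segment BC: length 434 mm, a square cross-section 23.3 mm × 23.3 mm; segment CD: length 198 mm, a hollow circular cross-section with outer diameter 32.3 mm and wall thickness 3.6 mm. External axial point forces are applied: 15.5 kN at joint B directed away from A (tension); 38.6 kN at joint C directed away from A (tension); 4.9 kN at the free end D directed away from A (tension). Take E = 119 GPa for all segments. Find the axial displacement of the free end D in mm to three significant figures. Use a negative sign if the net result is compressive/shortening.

Internal axial forces (sectioning from the free end, tension +): N_CD = 4.9 kN, N_BC = 43.5 kN, N_AB = 59 kN.
A_AB = 1143 mm².
A_BC = 542.9 mm².
A_CD = 324.6 mm².
δ_AB = 59000·687/(1143·119000) = 0.298 mm
δ_BC = 43500·434/(542.9·119000) = 0.2922 mm
δ_CD = 4900·198/(324.6·119000) = 0.02512 mm
δ = Σδ_i = 0.6153 mm.

0.615 mm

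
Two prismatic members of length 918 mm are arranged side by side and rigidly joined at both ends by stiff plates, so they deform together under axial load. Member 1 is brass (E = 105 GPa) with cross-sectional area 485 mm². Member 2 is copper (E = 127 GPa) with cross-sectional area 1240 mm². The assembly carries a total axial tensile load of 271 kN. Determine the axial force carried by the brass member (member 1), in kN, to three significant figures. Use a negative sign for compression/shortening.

Equal strain + equilibrium ⇒ each member carries load in proportion to AE: A₁E₁ = 50920000 N, A₂E₂ = 157500000 N, ΣAE = 208400000 N.
F₁ = P·A₁E₁/ΣAE = 271000·50920000/208400000 = 66220 N.

66.2 kN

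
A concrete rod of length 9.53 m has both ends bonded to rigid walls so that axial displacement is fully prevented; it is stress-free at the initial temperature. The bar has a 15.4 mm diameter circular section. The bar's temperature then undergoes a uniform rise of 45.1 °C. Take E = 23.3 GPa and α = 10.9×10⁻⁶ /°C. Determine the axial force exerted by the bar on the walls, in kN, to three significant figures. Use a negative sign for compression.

-2.13 kN

Free thermal expansion αLΔT = 10.9e-6 · 9530 · 45.1 = 4.685 mm.
The walls impose strain ε = −(4.685)/9530 = -4.9159e-04; σ = Eε = 23300 · -4.9159e-04 = -11.45 MPa.
Wall reaction R = σ·A = -11.45·186.3 = -2133 N = -2.133 kN.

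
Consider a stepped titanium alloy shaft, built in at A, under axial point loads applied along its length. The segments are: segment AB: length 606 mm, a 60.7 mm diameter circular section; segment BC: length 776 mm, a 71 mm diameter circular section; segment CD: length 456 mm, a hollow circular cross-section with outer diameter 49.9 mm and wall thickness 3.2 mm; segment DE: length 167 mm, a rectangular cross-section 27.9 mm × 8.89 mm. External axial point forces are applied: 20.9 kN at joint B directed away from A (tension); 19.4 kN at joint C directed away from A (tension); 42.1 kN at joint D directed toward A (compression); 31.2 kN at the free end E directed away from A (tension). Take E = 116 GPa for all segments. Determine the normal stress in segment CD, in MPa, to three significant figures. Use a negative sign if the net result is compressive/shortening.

Internal axial forces (sectioning from the free end, tension +): N_DE = 31.2 kN, N_CD = -10.9 kN, N_BC = 8.5 kN, N_AB = 29.4 kN.
A_CD = 469.5 mm².
σ_CD = N_CD/A_CD = -10900/469.5 = -23.22 MPa.

-23.2 MPa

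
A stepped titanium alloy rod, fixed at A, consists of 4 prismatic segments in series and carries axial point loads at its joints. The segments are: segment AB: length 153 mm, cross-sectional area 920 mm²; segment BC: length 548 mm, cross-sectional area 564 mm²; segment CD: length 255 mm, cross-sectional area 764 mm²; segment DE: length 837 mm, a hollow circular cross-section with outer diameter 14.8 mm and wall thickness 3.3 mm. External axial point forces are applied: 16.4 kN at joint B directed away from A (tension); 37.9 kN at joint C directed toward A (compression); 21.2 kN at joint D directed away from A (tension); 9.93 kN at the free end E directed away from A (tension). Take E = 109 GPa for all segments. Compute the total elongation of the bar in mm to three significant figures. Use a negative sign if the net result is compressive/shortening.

Internal axial forces (sectioning from the free end, tension +): N_DE = 9.93 kN, N_CD = 31.13 kN, N_BC = -6.77 kN, N_AB = 9.63 kN.
A_DE = 119.2 mm².
δ_AB = 9630·153/(920·109000) = 0.01469 mm
δ_BC = -6770·548/(564·109000) = -0.06035 mm
δ_CD = 31130·255/(764·109000) = 0.09532 mm
δ_DE = 9930·837/(119.2·109000) = 0.6396 mm
δ = Σδ_i = 0.6892 mm.

0.689 mm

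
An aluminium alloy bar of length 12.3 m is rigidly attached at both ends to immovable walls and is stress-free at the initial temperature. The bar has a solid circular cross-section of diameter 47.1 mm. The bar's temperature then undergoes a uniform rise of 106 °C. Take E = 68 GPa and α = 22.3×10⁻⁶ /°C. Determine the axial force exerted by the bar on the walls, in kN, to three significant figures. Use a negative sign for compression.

Free thermal expansion αLΔT = 22.3e-6 · 12300 · 106 = 29.07 mm.
The walls impose strain ε = −(29.07)/12300 = -2.3638e-03; σ = Eε = 68000 · -2.3638e-03 = -160.7 MPa.
Wall reaction R = σ·A = -160.7·1742 = -280100 N = -280.1 kN.

-280 kN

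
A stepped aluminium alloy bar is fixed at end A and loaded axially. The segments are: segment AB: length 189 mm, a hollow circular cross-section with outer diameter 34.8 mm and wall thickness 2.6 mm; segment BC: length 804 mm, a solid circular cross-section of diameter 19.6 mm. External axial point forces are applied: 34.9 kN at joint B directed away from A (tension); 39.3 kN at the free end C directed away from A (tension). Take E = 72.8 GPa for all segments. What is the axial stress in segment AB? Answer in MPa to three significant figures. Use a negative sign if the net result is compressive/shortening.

Internal axial forces (sectioning from the free end, tension +): N_BC = 39.3 kN, N_AB = 74.2 kN.
A_AB = 263 mm².
σ_AB = N_AB/A_AB = 74200/263 = 282.1 MPa.

282 MPa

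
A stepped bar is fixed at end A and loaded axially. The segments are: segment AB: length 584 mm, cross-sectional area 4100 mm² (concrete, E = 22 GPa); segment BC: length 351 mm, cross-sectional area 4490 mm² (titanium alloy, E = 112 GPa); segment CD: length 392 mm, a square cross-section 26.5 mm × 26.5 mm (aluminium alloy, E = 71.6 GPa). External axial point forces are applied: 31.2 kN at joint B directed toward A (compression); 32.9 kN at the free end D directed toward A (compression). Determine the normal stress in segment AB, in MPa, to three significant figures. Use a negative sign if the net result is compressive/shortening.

-15.6 MPa

Internal axial forces (sectioning from the free end, tension +): N_CD = -32.9 kN, N_BC = -32.9 kN, N_AB = -64.1 kN.
σ_AB = N_AB/A_AB = -64100/4100 = -15.63 MPa.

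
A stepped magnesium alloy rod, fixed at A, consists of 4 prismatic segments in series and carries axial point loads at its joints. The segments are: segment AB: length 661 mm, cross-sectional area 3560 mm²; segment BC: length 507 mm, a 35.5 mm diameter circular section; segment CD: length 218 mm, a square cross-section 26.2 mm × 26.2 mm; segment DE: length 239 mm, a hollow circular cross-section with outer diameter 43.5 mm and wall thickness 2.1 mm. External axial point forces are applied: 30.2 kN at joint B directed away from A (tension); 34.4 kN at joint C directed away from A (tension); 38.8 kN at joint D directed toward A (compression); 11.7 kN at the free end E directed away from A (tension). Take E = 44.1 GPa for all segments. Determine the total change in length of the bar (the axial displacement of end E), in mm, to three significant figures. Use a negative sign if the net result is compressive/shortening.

Internal axial forces (sectioning from the free end, tension +): N_DE = 11.7 kN, N_CD = -27.1 kN, N_BC = 7.3 kN, N_AB = 37.5 kN.
A_BC = 989.8 mm².
A_CD = 686.4 mm².
A_DE = 273.1 mm².
δ_AB = 37500·661/(3560·44100) = 0.1579 mm
δ_BC = 7300·507/(989.8·44100) = 0.08479 mm
δ_CD = -27100·218/(686.4·44100) = -0.1952 mm
δ_DE = 11700·239/(273.1·44100) = 0.2322 mm
δ = Σδ_i = 0.2797 mm.

0.280 mm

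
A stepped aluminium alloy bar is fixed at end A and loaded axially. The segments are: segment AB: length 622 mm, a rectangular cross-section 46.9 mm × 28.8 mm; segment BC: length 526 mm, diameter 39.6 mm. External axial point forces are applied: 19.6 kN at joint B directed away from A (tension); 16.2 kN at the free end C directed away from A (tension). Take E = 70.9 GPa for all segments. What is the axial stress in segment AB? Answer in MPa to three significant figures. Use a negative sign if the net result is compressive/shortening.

Internal axial forces (sectioning from the free end, tension +): N_BC = 16.2 kN, N_AB = 35.8 kN.
A_AB = 1351 mm².
σ_AB = N_AB/A_AB = 35800/1351 = 26.5 MPa.

26.5 MPa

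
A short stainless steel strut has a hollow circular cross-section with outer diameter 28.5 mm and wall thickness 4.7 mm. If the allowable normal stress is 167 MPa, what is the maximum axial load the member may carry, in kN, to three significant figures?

58.7 kN

A = 351.4 mm².
P_max = σ_allow · A = 167 · 351.4 = 58690 N = 58.69 kN.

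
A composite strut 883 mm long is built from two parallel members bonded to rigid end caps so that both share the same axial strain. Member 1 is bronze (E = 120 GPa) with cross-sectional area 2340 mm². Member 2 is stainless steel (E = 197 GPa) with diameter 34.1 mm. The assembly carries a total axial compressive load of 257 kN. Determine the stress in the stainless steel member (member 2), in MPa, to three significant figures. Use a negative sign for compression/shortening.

A_2 = 913.3 mm².
Equal strain + equilibrium ⇒ each member carries load in proportion to AE: A₁E₁ = 280800000 N, A₂E₂ = 179900000 N, ΣAE = 460700000 N.
σ₂ = P·E₂/ΣAE = -257000·197000/460700000 = -109.9 MPa.

-110 MPa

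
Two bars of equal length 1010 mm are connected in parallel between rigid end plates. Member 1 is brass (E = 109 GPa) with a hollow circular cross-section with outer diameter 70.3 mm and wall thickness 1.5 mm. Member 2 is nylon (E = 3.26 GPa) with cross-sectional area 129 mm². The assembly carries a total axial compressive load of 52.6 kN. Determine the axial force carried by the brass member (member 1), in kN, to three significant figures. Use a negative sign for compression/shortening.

A_1 = 324.2 mm².
Equal strain + equilibrium ⇒ each member carries load in proportion to AE: A₁E₁ = 35340000 N, A₂E₂ = 420500 N, ΣAE = 35760000 N.
F₁ = P·A₁E₁/ΣAE = -52600·35340000/35760000 = -51980 N.

-52.0 kN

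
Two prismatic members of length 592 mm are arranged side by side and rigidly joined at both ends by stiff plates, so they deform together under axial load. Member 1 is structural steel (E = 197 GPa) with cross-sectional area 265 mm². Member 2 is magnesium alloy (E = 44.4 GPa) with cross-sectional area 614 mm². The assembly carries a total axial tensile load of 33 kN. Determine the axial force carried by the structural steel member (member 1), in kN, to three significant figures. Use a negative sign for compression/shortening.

21.7 kN

Equal strain + equilibrium ⇒ each member carries load in proportion to AE: A₁E₁ = 52200000 N, A₂E₂ = 27260000 N, ΣAE = 79470000 N.
F₁ = P·A₁E₁/ΣAE = 33000·52200000/79470000 = 21680 N.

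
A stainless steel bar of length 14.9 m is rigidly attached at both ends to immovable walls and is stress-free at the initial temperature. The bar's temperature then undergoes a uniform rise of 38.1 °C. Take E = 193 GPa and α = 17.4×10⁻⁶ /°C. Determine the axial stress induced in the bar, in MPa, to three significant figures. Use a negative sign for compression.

Free thermal expansion αLΔT = 17.4e-6 · 14900 · 38.1 = 9.878 mm.
The walls impose strain ε = −(9.878)/14900 = -6.6294e-04; σ = Eε = 193000 · -6.6294e-04 = -127.9 MPa.

-128 MPa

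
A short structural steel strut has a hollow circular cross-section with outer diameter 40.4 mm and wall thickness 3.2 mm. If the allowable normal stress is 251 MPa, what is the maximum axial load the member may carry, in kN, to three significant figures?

93.9 kN

A = 374 mm².
P_max = σ_allow · A = 251 · 374 = 93870 N = 93.87 kN.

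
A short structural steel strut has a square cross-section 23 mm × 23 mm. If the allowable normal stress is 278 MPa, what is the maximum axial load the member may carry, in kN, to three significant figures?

A = 529 mm².
P_max = σ_allow · A = 278 · 529 = 147100 N = 147.1 kN.

147 kN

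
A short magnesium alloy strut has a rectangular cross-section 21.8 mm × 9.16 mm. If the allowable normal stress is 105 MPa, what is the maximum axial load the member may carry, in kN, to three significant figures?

A = 199.7 mm².
P_max = σ_allow · A = 105 · 199.7 = 20970 N = 20.97 kN.

21.0 kN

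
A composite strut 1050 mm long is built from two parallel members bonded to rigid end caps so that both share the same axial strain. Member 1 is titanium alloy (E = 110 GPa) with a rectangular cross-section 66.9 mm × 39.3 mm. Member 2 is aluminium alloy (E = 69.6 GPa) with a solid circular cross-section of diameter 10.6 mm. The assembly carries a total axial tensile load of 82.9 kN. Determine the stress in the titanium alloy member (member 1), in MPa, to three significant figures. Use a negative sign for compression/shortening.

30.9 MPa

A_1 = 2629 mm².
A_2 = 88.25 mm².
Equal strain + equilibrium ⇒ each member carries load in proportion to AE: A₁E₁ = 289200000 N, A₂E₂ = 6142000 N, ΣAE = 295400000 N.
σ₁ = P·E₁/ΣAE = 82900·110000/295400000 = 30.88 MPa.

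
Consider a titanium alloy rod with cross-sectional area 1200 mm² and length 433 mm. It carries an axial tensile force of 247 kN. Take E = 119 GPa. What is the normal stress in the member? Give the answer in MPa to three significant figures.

σ = N/A = 247000/1200 = 205.8 MPa.

206 MPa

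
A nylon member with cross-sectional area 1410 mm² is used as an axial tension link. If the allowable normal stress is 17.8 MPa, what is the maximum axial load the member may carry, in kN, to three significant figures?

25.1 kN

P_max = σ_allow · A = 17.8 · 1410 = 25100 N = 25.1 kN.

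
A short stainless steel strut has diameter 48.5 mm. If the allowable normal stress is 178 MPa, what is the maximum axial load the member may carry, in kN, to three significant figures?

A = 1847 mm².
P_max = σ_allow · A = 178 · 1847 = 328800 N = 328.8 kN.

329 kN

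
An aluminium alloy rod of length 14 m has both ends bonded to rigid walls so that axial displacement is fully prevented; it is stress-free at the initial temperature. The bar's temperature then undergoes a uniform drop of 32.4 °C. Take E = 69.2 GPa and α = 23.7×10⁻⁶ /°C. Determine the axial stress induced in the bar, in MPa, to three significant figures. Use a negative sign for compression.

Free thermal expansion αLΔT = 23.7e-6 · 14000 · -32.4 = -10.75 mm.
The walls impose strain ε = −(-10.75)/14000 = 7.6788e-04; σ = Eε = 69200 · 7.6788e-04 = 53.14 MPa.

53.1 MPa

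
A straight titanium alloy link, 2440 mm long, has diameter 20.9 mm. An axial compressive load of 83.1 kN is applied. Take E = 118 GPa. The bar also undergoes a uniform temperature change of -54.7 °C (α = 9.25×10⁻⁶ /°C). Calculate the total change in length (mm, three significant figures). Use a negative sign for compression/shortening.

A = 343.1 mm².
δ_mech = NL/(AE) = -83100·2440/(343.1·118000) = -5.009 mm.
δ_thermal = αLΔT = 9.25e-6·2440·-54.7 = -1.235 mm.
δ = δ_mech + δ_thermal = -6.243 mm.

-6.24 mm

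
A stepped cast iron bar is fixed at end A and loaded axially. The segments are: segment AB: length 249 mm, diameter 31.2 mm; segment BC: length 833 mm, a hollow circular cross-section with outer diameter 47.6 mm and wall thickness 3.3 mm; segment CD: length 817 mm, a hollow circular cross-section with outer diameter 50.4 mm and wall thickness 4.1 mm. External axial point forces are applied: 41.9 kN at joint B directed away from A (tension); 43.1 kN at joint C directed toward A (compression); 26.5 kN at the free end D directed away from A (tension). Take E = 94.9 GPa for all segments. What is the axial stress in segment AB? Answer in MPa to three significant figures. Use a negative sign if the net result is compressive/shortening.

33.1 MPa

Internal axial forces (sectioning from the free end, tension +): N_CD = 26.5 kN, N_BC = -16.6 kN, N_AB = 25.3 kN.
A_AB = 764.5 mm².
σ_AB = N_AB/A_AB = 25300/764.5 = 33.09 MPa.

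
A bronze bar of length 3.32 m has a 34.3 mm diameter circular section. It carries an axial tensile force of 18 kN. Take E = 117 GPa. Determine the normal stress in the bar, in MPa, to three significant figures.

19.5 MPa

A = 924 mm².
σ = N/A = 18000/924 = 19.48 MPa.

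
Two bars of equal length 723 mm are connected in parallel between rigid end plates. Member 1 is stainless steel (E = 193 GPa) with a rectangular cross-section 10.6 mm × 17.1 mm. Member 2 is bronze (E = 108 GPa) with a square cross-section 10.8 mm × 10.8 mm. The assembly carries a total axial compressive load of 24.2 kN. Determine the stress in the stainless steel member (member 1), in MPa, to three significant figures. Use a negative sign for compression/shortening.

-98.2 MPa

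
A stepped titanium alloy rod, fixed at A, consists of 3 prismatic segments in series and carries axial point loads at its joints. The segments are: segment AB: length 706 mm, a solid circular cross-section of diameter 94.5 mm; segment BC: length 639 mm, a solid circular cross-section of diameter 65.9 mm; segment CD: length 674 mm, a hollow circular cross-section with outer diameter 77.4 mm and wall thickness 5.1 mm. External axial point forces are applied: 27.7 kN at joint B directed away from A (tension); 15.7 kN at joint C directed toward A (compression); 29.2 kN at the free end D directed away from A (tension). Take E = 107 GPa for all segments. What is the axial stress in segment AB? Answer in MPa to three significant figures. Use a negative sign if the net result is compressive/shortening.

5.87 MPa

Internal axial forces (sectioning from the free end, tension +): N_CD = 29.2 kN, N_BC = 13.5 kN, N_AB = 41.2 kN.
A_AB = 7014 mm².
σ_AB = N_AB/A_AB = 41200/7014 = 5.874 MPa.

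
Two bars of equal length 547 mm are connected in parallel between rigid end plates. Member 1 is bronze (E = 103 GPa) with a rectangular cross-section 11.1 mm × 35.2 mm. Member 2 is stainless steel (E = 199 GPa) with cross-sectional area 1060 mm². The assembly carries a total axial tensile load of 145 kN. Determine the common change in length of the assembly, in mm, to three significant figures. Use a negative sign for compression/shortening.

0.316 mm

A_1 = 390.7 mm².
Equal strain + equilibrium ⇒ each member carries load in proportion to AE: A₁E₁ = 40240000 N, A₂E₂ = 210900000 N, ΣAE = 251200000 N.
δ = PL/ΣAE = 145000·547/251200000 = 0.3158 mm.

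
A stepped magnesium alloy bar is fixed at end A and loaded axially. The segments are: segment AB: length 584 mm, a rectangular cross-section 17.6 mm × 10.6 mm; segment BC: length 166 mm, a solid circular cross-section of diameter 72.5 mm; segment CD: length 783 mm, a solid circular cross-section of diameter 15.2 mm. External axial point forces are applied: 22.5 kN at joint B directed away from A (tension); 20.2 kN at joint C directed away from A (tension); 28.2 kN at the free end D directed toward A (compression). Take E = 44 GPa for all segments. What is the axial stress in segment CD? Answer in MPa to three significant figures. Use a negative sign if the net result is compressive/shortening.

-155 MPa

Internal axial forces (sectioning from the free end, tension +): N_CD = -28.2 kN, N_BC = -8 kN, N_AB = 14.5 kN.
A_CD = 181.5 mm².
σ_CD = N_CD/A_CD = -28200/181.5 = -155.4 MPa.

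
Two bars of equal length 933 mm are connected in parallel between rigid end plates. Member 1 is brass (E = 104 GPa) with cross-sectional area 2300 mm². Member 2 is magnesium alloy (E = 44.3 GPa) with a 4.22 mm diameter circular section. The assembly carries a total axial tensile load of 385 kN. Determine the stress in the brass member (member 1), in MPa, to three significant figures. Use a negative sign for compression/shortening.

167 MPa

A_2 = 13.99 mm².
Equal strain + equilibrium ⇒ each member carries load in proportion to AE: A₁E₁ = 239200000 N, A₂E₂ = 619600 N, ΣAE = 239800000 N.
σ₁ = P·E₁/ΣAE = 385000·104000/239800000 = 167 MPa.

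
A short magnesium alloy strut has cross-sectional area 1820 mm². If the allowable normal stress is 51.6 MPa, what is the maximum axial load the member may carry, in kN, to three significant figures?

P_max = σ_allow · A = 51.6 · 1820 = 93910 N = 93.91 kN.

93.9 kN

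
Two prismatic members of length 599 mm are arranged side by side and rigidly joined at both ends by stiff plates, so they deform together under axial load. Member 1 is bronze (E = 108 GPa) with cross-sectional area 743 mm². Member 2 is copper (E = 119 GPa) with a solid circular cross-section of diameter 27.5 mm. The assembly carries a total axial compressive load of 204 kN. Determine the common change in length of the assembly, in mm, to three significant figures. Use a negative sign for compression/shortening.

A_2 = 594 mm².
Equal strain + equilibrium ⇒ each member carries load in proportion to AE: A₁E₁ = 80240000 N, A₂E₂ = 70680000 N, ΣAE = 150900000 N.
δ = PL/ΣAE = -204000·599/150900000 = -0.8096 mm.

-0.810 mm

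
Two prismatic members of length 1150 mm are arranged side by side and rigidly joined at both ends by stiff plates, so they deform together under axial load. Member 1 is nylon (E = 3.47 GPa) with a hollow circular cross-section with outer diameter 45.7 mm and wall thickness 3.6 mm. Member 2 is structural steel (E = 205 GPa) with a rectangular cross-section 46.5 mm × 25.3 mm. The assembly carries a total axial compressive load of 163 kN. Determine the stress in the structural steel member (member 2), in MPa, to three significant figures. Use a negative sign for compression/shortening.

A_1 = 476.1 mm².
A_2 = 1176 mm².
Equal strain + equilibrium ⇒ each member carries load in proportion to AE: A₁E₁ = 1652000 N, A₂E₂ = 241200000 N, ΣAE = 242800000 N.
σ₂ = P·E₂/ΣAE = -163000·205000/242800000 = -137.6 MPa.

-138 MPa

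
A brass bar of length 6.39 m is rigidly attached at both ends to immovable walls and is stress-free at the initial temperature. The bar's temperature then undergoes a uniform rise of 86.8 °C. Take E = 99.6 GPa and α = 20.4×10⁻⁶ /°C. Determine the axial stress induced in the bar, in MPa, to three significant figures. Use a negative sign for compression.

Free thermal expansion αLΔT = 20.4e-6 · 6390 · 86.8 = 11.31 mm.
The walls impose strain ε = −(11.31)/6390 = -1.7707e-03; σ = Eε = 99600 · -1.7707e-03 = -176.4 MPa.

-176 MPa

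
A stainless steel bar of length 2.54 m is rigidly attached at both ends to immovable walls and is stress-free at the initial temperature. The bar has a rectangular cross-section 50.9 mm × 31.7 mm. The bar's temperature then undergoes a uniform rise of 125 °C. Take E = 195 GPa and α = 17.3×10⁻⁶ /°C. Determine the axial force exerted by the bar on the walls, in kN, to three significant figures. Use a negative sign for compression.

Free thermal expansion αLΔT = 17.3e-6 · 2540 · 125 = 5.493 mm.
The walls impose strain ε = −(5.493)/2540 = -2.1625e-03; σ = Eε = 195000 · -2.1625e-03 = -421.7 MPa.
Wall reaction R = σ·A = -421.7·1614 = -680400 N = -680.4 kN.

-680 kN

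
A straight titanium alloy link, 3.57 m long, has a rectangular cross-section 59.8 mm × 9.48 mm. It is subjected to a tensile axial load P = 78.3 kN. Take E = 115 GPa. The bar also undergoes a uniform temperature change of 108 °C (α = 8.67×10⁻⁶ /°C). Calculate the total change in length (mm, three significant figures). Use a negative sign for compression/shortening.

7.63 mm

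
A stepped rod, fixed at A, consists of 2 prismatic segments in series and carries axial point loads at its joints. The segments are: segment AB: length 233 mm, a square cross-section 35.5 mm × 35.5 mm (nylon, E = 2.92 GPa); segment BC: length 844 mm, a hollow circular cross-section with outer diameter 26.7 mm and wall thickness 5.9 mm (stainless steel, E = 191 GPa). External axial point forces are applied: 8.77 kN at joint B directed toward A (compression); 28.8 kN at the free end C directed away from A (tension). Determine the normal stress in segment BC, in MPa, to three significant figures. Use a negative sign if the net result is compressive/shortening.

74.7 MPa

Internal axial forces (sectioning from the free end, tension +): N_BC = 28.8 kN, N_AB = 20.03 kN.
A_BC = 385.5 mm².
σ_BC = N_BC/A_BC = 28800/385.5 = 74.7 MPa.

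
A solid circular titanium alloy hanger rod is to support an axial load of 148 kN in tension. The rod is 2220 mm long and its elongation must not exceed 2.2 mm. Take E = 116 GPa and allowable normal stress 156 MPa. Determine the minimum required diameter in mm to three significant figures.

Required area A ≥ P/σ_allow = 148000/156 = 948.7 mm².
For a solid circular section, d ≥ √(4A/π) = 34.76 mm.
Elongation limit: A ≥ PL/(Eδ_allow) = 148000·2220/(116000·2.2) = 1287 mm² ⇒ d ≥ 40.49 mm.
The elongation limit governs.

40.5 mm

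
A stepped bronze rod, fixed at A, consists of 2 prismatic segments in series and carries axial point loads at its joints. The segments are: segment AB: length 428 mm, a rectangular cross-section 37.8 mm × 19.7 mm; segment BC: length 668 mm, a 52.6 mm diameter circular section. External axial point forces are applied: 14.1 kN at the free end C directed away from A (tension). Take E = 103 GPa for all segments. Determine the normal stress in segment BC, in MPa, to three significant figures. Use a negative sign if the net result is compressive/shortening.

6.49 MPa

Internal axial forces (sectioning from the free end, tension +): N_BC = 14.1 kN, N_AB = 14.1 kN.
A_BC = 2173 mm².
σ_BC = N_BC/A_BC = 14100/2173 = 6.489 MPa.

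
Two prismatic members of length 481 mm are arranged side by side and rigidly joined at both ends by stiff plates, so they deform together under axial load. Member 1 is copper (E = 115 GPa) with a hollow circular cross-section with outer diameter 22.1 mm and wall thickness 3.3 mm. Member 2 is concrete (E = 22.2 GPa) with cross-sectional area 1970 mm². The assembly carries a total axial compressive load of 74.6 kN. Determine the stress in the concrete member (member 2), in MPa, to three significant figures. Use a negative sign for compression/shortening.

-25.0 MPa

A_1 = 194.9 mm².
Equal strain + equilibrium ⇒ each member carries load in proportion to AE: A₁E₁ = 22410000 N, A₂E₂ = 43730000 N, ΣAE = 66150000 N.
σ₂ = P·E₂/ΣAE = -74600·22200/66150000 = -25.04 MPa.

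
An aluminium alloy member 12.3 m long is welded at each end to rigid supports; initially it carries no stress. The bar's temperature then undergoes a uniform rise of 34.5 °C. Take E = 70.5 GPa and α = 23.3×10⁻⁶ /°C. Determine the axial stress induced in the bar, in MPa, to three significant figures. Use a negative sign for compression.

-56.7 MPa

Free thermal expansion αLΔT = 23.3e-6 · 12300 · 34.5 = 9.887 mm.
The walls impose strain ε = −(9.887)/12300 = -8.0385e-04; σ = Eε = 70500 · -8.0385e-04 = -56.67 MPa.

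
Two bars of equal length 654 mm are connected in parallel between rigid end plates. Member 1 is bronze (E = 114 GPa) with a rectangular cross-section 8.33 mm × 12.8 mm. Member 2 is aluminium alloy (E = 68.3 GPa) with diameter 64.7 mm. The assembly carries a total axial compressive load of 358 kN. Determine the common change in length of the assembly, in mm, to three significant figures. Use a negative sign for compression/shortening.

A_1 = 106.6 mm².
A_2 = 3288 mm².
Equal strain + equilibrium ⇒ each member carries load in proportion to AE: A₁E₁ = 12160000 N, A₂E₂ = 224600000 N, ΣAE = 236700000 N.
δ = PL/ΣAE = -358000·654/236700000 = -0.9891 mm.

-0.989 mm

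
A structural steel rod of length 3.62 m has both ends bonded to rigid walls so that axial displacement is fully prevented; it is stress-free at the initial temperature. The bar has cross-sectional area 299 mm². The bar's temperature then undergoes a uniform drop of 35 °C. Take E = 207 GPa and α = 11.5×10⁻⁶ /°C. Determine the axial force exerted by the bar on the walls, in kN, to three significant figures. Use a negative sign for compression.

Free thermal expansion αLΔT = 11.5e-6 · 3620 · -35 = -1.457 mm.
The walls impose strain ε = −(-1.457)/3620 = 4.0250e-04; σ = Eε = 207000 · 4.0250e-04 = 83.32 MPa.
Wall reaction R = σ·A = 83.32·299 = 24910 N = 24.91 kN.

24.9 kN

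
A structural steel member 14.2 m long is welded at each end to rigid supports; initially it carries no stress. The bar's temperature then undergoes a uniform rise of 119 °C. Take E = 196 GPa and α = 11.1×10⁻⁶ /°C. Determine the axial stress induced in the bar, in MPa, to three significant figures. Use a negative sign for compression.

-259 MPa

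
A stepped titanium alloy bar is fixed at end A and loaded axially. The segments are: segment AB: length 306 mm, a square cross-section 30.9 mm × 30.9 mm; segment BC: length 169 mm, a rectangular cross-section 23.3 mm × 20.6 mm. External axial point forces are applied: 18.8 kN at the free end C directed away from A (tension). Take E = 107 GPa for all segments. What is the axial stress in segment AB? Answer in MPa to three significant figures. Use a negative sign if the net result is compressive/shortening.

Internal axial forces (sectioning from the free end, tension +): N_BC = 18.8 kN, N_AB = 18.8 kN.
A_AB = 954.8 mm².
σ_AB = N_AB/A_AB = 18800/954.8 = 19.69 MPa.

19.7 MPa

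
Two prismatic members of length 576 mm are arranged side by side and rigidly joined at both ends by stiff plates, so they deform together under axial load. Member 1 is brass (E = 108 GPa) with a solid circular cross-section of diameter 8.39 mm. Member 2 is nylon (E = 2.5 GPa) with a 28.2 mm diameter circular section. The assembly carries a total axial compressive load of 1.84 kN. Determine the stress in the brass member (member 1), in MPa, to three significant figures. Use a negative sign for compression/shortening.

A_1 = 55.29 mm².
A_2 = 624.6 mm².
Equal strain + equilibrium ⇒ each member carries load in proportion to AE: A₁E₁ = 5971000 N, A₂E₂ = 1561000 N, ΣAE = 7532000 N.
σ₁ = P·E₁/ΣAE = -1840·108000/7532000 = -26.38 MPa.

-26.4 MPa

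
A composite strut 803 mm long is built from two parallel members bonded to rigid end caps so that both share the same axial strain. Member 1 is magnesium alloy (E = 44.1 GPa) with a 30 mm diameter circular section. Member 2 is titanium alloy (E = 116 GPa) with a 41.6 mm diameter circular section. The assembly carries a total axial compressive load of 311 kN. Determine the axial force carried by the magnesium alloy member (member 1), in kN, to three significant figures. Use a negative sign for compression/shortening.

A_1 = 706.9 mm².
A_2 = 1359 mm².
Equal strain + equilibrium ⇒ each member carries load in proportion to AE: A₁E₁ = 31170000 N, A₂E₂ = 157700000 N, ΣAE = 188800000 N.
F₁ = P·A₁E₁/ΣAE = -311000·31170000/188800000 = -51340 N.

-51.3 kN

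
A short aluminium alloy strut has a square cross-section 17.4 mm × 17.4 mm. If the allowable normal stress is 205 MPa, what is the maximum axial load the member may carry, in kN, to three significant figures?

A = 302.8 mm².
P_max = σ_allow · A = 205 · 302.8 = 62070 N = 62.07 kN.

62.1 kN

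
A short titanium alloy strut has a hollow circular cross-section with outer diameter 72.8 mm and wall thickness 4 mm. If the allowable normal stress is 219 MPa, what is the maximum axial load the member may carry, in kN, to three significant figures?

A = 864.6 mm².
P_max = σ_allow · A = 219 · 864.6 = 189300 N = 189.3 kN.

189 kN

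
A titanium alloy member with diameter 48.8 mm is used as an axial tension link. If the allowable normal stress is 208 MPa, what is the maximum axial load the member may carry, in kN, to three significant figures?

389 kN

A = 1870 mm².
P_max = σ_allow · A = 208 · 1870 = 389000 N = 389 kN.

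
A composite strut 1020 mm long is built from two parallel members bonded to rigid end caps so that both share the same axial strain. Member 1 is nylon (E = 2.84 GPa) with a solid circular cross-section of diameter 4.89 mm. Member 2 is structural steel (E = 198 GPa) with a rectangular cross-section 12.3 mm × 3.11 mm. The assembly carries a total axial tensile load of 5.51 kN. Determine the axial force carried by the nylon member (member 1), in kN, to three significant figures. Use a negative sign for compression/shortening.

0.0385 kN

A_1 = 18.78 mm².
A_2 = 38.25 mm².
Equal strain + equilibrium ⇒ each member carries load in proportion to AE: A₁E₁ = 53340 N, A₂E₂ = 7574000 N, ΣAE = 7627000 N.
F₁ = P·A₁E₁/ΣAE = 5510·53340/7627000 = 38.53 N.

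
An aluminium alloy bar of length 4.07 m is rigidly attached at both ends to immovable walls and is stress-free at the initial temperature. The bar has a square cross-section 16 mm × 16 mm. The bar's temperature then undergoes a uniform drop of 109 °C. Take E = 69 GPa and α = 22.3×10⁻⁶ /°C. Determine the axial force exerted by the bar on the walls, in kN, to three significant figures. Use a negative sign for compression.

42.9 kN

Free thermal expansion αLΔT = 22.3e-6 · 4070 · -109 = -9.893 mm.
The walls impose strain ε = −(-9.893)/4070 = 2.4307e-03; σ = Eε = 69000 · 2.4307e-03 = 167.7 MPa.
Wall reaction R = σ·A = 167.7·256 = 42940 N = 42.94 kN.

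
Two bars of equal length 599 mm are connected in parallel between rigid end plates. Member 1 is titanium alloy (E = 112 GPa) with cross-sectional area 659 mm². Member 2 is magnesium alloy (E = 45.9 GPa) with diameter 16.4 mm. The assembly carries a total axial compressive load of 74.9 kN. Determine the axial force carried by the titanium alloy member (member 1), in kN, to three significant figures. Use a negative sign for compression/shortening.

A_2 = 211.2 mm².
Equal strain + equilibrium ⇒ each member carries load in proportion to AE: A₁E₁ = 73810000 N, A₂E₂ = 9696000 N, ΣAE = 83500000 N.
F₁ = P·A₁E₁/ΣAE = -74900·73810000/83500000 = -66200 N.

-66.2 kN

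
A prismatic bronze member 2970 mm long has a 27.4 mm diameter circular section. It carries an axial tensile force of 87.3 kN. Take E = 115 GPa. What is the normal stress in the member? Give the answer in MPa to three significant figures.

148 MPa

A = 589.6 mm².
σ = N/A = 87300/589.6 = 148.1 MPa.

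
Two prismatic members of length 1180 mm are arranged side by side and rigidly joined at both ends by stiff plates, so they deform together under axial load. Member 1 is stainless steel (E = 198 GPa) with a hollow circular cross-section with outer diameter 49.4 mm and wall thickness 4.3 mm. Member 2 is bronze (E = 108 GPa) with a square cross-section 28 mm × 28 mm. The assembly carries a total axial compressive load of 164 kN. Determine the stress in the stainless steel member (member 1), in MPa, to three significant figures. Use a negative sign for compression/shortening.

-158 MPa

A_1 = 609.2 mm².
A_2 = 784 mm².
Equal strain + equilibrium ⇒ each member carries load in proportion to AE: A₁E₁ = 120600000 N, A₂E₂ = 84670000 N, ΣAE = 205300000 N.
σ₁ = P·E₁/ΣAE = -164000·198000/205300000 = -158.2 MPa.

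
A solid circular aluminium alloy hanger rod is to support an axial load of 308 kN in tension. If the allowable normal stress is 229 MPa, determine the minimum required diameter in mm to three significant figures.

41.4 mm

Required area A ≥ P/σ_allow = 308000/229 = 1345 mm².
For a solid circular section, d ≥ √(4A/π) = 41.38 mm.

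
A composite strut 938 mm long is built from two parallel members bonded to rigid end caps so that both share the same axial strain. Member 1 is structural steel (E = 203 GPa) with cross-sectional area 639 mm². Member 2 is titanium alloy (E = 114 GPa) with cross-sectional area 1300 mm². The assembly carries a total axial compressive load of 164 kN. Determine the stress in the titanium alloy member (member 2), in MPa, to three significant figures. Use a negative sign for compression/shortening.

Equal strain + equilibrium ⇒ each member carries load in proportion to AE: A₁E₁ = 129700000 N, A₂E₂ = 148200000 N, ΣAE = 277900000 N.
σ₂ = P·E₂/ΣAE = -164000·114000/277900000 = -67.27 MPa.

-67.3 MPa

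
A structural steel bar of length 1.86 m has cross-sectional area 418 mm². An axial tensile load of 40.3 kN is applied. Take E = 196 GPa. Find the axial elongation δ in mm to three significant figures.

0.915 mm

δ_mech = NL/(AE) = 40300·1860/(418·196000) = 0.9149 mm.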